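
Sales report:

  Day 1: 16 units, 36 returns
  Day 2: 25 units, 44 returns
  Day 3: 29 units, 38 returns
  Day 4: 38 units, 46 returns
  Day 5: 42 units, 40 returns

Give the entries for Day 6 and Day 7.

51 units, 48 returns; 55 units, 42 returns

Units goes 16, 25, 29, 38, 42 → 51 → 55 (alternating steps +9, +4, +9, +4, …).
Returns goes 36, 44, 38, 46, 40 → 48 → 42 (alternating steps +8, −6, +8, −6, …).
So the next two records are 51 units, 48 returns and 55 units, 42 returns.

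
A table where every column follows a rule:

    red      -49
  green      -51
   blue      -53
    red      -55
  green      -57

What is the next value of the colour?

blue

Colour — repeats red → green → blue: red, green, blue, red, green → blue.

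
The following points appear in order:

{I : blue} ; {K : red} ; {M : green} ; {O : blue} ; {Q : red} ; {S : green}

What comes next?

{U : blue}

Letter goes I, K, M, O, Q, S → U (letters move forward 2 places in the alphabet).
Colour goes blue, red, green, blue, red, green → blue (repeats blue → red → green).
Putting it together: {U : blue}.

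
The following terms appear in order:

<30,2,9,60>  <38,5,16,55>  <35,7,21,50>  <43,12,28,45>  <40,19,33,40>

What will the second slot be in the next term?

31

First slot: alternating steps +8, −3, +8, −3, …, so 30, 38, 35, 43, 40 → 48.
Second slot: each term is the sum of the two before it; 2, 5, 7, 12, 19 → 31.
Third slot: alternating steps +7, +5, +7, +5, …, so 9, 16, 21, 28, 33 → 40.
Fourth slot: 60, 55, 50, 45, 40 → 35 (−5 each step).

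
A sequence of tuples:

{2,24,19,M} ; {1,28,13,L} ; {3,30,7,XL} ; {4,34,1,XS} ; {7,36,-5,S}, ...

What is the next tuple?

{11,40,-11,M}

First component: 2, 1, 3, 4, 7 → 11 (each term is the sum of the two before it).
For the second component, alternating steps +4, +2, +4, +2, …: 24, 28, 30, 34, 36 → 40.
Third component — −6 each step: 19, 13, 7, 1, -5 → -11.
Size goes M, L, XL, XS, S → M (runs through clothing sizes XS→XL).
So the next tuple is {11,40,-11,M}.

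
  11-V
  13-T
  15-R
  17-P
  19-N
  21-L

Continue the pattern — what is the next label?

23-J

First component: +2 each step; 11, 13, 15, 17, 19, 21 → 23.
Letter: letters move back 2 places in the alphabet, so V, T, R, P, N, L → J.
So the next label is 23-J.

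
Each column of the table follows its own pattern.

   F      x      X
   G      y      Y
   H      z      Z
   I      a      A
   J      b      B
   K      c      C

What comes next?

L  d  D

First letter: letters move forward 1 place in the alphabet; F, G, H, I, J, K → L.
Second letter: letters move forward 1 place in the alphabet, wrapping Z→A, so x, y, z, a, b, c → d.
Third letter — letters move forward 1 place in the alphabet, wrapping Z→A: X, Y, Z, A, B, C → D.
So the next row is L  d  D.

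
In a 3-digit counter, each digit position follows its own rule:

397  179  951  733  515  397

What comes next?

179

First digit goes 3, 1, 9, 7, 5, 3 → 1 (−2 each step, mod 10).
Second digit: −2 each step, mod 10; 9, 7, 5, 3, 1, 9 → 7.
Third digit goes 7, 9, 1, 3, 5, 7 → 9 (+2 each step, mod 10).
Combining the parts gives 179.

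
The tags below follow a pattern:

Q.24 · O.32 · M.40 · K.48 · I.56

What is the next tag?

Letter goes Q, O, M, K, I → G (letters move back 2 places in the alphabet).
Second component: +8 each step, so 24, 32, 40, 48, 56 → 64.
So the next tag is G.64.

G.64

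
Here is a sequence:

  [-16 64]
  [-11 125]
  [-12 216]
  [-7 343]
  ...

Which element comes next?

First entry: alternating steps +5, −1, +5, −1, …, so -16, -11, -12, -7 → -8.
Second entry goes 64, 125, 216, 343 → 512 (perfect cubes: 4³, 5³, 6³, …).
Putting it together: [-8 512].

[-8 512]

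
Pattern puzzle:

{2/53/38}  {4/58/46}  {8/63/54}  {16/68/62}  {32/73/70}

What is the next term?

{64/78/78}

For the first entry, ×2 each step: 2, 4, 8, 16, 32 → 64.
Second entry: 53, 58, 63, 68, 73 → 78 (+5 each step).
Third entry goes 38, 46, 54, 62, 70 → 78 (+8 each step).
Combining the parts gives {64/78/78}.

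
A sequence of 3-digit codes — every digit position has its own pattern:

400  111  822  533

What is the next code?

First digit: −3 each step, mod 10; 4, 1, 8, 5 → 2.
Second digit: +1 each step, mod 10; 0, 1, 2, 3 → 4.
For the third digit, +1 each step, mod 10: 0, 1, 2, 3 → 4.
So the next code is 244.

244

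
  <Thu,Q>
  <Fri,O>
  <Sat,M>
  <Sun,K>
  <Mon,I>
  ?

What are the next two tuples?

Day: runs through the weekdays Mon→Sun; Thu, Fri, Sat, Sun, Mon → Tue → Wed.
Letter goes Q, O, M, K, I → G → E (letters move back 2 places in the alphabet).
So the next two tuples are <Tue,G> and <Wed,E>.

<Tue,G>, <Wed,E>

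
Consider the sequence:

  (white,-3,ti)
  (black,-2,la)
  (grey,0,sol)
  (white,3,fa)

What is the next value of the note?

mi

Note: runs backward through the solfège scale do→ti, so ti, la, sol, fa → mi.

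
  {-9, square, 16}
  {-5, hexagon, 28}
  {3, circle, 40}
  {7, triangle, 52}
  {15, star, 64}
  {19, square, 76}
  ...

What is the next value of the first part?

First part: -9, -5, 3, 7, 15, 19 → 27 (alternating steps +4, +8, +4, +8, …).

27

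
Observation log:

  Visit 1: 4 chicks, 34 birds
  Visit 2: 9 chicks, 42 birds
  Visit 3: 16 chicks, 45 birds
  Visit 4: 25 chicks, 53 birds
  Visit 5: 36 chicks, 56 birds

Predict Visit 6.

49 chicks, 64 birds

Chicks: perfect squares: 2², 3², 4², …; 4, 9, 16, 25, 36 → 49.
Birds: alternating steps +8, +3, +8, +3, …; 34, 42, 45, 53, 56 → 64.
Combining the parts gives 49 chicks, 64 birds.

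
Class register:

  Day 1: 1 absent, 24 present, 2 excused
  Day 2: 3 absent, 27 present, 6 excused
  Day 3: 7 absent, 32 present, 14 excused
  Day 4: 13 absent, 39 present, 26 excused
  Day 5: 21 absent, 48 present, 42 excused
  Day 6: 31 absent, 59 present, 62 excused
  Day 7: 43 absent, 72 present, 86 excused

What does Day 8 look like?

57 absent, 87 present, 114 excused

Absent: differences are 2, 4, 6, … (increasing by 2 each time), so 1, 3, 7, 13, 21, 31, 43 → 57.
Present goes 24, 27, 32, 39, 48, 59, 72 → 87 (differences are 3, 5, 7, … (increasing by 2 each time)).
Excused: 2, 6, 14, 26, 42, 62, 86 → 114 (always 2 × the absent).
Putting it together: 57 absent, 87 present, 114 excused.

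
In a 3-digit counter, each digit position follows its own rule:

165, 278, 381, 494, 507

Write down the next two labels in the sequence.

First digit goes 1, 2, 3, 4, 5 → 6 → 7 (+1 each step, mod 10).
Second digit goes 6, 7, 8, 9, 0 → 1 → 2 (+1 each step, mod 10).
Third digit — +3 each step, mod 10: 5, 8, 1, 4, 7 → 0 → 3.
So the next two labels are 610 and 723.

610 then 723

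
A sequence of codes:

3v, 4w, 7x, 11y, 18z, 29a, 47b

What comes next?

76c

First component: each term is the sum of the two before it, so 3, 4, 7, 11, 18, 29, 47 → 76.
Letter: v, w, x, y, z, a, b → c (letters move forward 1 place in the alphabet, wrapping Z→A).
Putting it together: 76c.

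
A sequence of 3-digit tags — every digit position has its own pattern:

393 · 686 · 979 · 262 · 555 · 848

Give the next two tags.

For the first digit, +3 each step, mod 10: 3, 6, 9, 2, 5, 8 → 1 → 4.
Second digit: −1 each step, mod 10, so 9, 8, 7, 6, 5, 4 → 3 → 2.
Third digit goes 3, 6, 9, 2, 5, 8 → 1 → 4 (+3 each step, mod 10).
Putting the parts together: 131 and then 424.

131, 424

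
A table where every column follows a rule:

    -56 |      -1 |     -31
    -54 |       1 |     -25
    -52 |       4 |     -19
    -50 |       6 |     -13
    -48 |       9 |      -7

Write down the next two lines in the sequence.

First component: +2 each step; -56, -54, -52, -50, -48 → -46 → -44.
Second component: alternating steps +2, +3, +2, +3, …, so -1, 1, 4, 6, 9 → 11 → 14.
For the third component, +6 each step: -31, -25, -19, -13, -7 → -1 → 5.
So the next two lines are -46  11  -1 and -44  14  5.

-46  11  -1; -44  14  5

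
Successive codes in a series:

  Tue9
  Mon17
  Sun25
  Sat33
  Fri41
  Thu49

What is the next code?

Wed57

Day goes Tue, Mon, Sun, Sat, Fri, Thu → Wed (runs backward through the weekdays Mon→Sun).
Second component — +8 each step: 9, 17, 25, 33, 41, 49 → 57.
Putting it together: Wed57.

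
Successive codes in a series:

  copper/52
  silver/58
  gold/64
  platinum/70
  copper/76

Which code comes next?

silver/82

Metal: repeats copper → silver → gold → platinum, so copper, silver, gold, platinum, copper → silver.
Second component: +6 each step, so 52, 58, 64, 70, 76 → 82.
So the next code is silver/82.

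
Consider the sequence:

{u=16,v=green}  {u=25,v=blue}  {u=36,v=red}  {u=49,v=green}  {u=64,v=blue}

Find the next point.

U — perfect squares: 4², 5², 6², …: 16, 25, 36, 49, 64 → 81.
V: repeats green → blue → red, so green, blue, red, green, blue → red.
Combining the parts gives {u=81,v=red}.

{u=81,v=red}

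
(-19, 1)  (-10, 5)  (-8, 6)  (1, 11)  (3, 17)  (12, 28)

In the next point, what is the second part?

45

First part: -19, -10, -8, 1, 3, 12 → 14 (alternating steps +9, +2, +9, +2, …).
Second part: each term is the sum of the two before it, so 1, 5, 6, 11, 17, 28 → 45.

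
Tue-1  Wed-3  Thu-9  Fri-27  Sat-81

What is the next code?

Day — runs through the weekdays Mon→Sun: Tue, Wed, Thu, Fri, Sat → Sun.
Second component — ×3 each step: 1, 3, 9, 27, 81 → 243.
So the next code is Sun-243.

Sun-243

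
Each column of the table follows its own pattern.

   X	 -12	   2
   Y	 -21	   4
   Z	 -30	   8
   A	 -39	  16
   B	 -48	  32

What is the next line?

C  -57  64

Letter: X, Y, Z, A, B → C (letters move forward 1 place in the alphabet, wrapping Z→A).
Second component — −9 each step: -12, -21, -30, -39, -48 → -57.
Third component: ×2 each step; 2, 4, 8, 16, 32 → 64.
Combining the parts gives C  -57  64.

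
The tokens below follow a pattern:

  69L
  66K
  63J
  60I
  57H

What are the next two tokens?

First component goes 69, 66, 63, 60, 57 → 54 → 51 (−3 each step).
Letter: L, K, J, I, H → G → F (letters move back 1 place in the alphabet).
Putting the parts together: 54G and then 51F.

54G then 51F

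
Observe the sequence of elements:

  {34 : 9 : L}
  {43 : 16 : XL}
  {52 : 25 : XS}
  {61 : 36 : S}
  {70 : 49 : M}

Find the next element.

First part: +9 each step; 34, 43, 52, 61, 70 → 79.
For the second part, perfect squares: 3², 4², 5², …: 9, 16, 25, 36, 49 → 64.
Size: L, XL, XS, S, M → L (runs through clothing sizes XS→XL).
So the next element is {79 : 64 : L}.

{79 : 64 : L}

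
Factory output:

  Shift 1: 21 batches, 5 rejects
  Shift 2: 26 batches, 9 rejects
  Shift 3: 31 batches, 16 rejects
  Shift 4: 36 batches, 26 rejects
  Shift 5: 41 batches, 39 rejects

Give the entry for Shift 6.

46 batches, 55 rejects

Batches: 21, 26, 31, 36, 41 → 46 (+5 each step).
For the rejects, differences are 4, 7, 10, … (increasing by 3 each time): 5, 9, 16, 26, 39 → 55.
Putting it together: 46 batches, 55 rejects.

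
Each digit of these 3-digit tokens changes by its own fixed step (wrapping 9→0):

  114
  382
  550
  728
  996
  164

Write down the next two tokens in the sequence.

First digit goes 1, 3, 5, 7, 9, 1 → 3 → 5 (+2 each step, mod 10).
Second digit goes 1, 8, 5, 2, 9, 6 → 3 → 0 (−3 each step, mod 10).
Third digit — −2 each step, mod 10: 4, 2, 0, 8, 6, 4 → 2 → 0.
So the next two tokens are 332 and 500.

332, 500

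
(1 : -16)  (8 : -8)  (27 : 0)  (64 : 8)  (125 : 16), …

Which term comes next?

(216 : 24)

First value: perfect cubes: 1³, 2³, 3³, …, so 1, 8, 27, 64, 125 → 216.
Second value: +8 each step; -16, -8, 0, 8, 16 → 24.
So the next term is (216 : 24).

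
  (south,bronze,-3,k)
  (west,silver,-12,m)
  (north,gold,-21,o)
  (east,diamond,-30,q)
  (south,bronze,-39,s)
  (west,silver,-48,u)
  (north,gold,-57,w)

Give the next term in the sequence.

(east,diamond,-66,y)

Direction — repeats south → west → north → east: south, west, north, east, south, west, north → east.
Rank: repeats bronze → silver → gold → diamond, so bronze, silver, gold, diamond, bronze, silver, gold → diamond.
Third coordinate: -3, -12, -21, -30, -39, -48, -57 → -66 (−9 each step).
Letter: letters move forward 2 places in the alphabet; k, m, o, q, s, u, w → y.
Combining the parts gives (east,diamond,-66,y).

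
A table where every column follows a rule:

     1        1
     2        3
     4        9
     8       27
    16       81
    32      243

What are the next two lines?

64  729; 128  2187

First component: ×2 each step; 1, 2, 4, 8, 16, 32 → 64 → 128.
For the second component, ×3 each step: 1, 3, 9, 27, 81, 243 → 729 → 2187.
So the next two lines are 64  729 and 128  2187.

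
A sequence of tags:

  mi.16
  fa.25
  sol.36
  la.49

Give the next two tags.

For the note, runs through the solfège scale do→ti: mi, fa, sol, la → ti → do.
Second component — perfect squares: 4², 5², 6², …: 16, 25, 36, 49 → 64 → 81.
Putting the parts together: ti.64 and then do.81.

ti.64 then do.81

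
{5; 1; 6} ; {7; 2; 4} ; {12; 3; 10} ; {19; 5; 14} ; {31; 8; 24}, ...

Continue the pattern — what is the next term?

First component: each term is the sum of the two before it, so 5, 7, 12, 19, 31 → 50.
For the second component, each term is the sum of the two before it: 1, 2, 3, 5, 8 → 13.
Third component goes 6, 4, 10, 14, 24 → 38 (each term is the sum of the two before it).
Putting it together: {50; 13; 38}.

{50; 13; 38}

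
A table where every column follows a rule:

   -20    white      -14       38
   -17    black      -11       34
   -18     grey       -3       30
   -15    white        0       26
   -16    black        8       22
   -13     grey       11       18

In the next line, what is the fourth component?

14

Fourth component — −4 each step: 38, 34, 30, 26, 22, 18 → 14.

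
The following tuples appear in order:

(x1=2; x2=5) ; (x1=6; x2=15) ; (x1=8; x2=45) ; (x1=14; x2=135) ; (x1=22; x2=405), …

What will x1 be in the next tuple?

36

X1 goes 2, 6, 8, 14, 22 → 36 (each term is the sum of the two before it).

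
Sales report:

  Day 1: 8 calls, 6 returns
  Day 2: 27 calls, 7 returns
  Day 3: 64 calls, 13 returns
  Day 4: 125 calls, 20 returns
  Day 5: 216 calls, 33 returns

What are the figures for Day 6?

Calls goes 8, 27, 64, 125, 216 → 343 (perfect cubes: 2³, 3³, 4³, …).
Returns goes 6, 7, 13, 20, 33 → 53 (each term is the sum of the two before it).
Putting it together: 343 calls, 53 returns.

343 calls, 53 returns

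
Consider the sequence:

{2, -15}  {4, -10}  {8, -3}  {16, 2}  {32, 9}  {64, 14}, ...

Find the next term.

First coordinate: 2, 4, 8, 16, 32, 64 → 128 (×2 each step).
Second coordinate: -15, -10, -3, 2, 9, 14 → 21 (alternating steps +5, +7, +5, +7, …).
So the next term is {128, 21}.

{128, 21}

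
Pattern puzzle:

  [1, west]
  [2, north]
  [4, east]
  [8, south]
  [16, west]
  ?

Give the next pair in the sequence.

First coordinate goes 1, 2, 4, 8, 16 → 32 (×2 each step).
Direction: west, north, east, south, west → north (repeats west → north → east → south).
So the next pair is [32, north].

[32, north]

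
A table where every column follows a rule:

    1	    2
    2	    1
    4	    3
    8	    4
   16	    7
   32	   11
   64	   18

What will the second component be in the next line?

29

Second component goes 2, 1, 3, 4, 7, 11, 18 → 29 (each term is the sum of the two before it).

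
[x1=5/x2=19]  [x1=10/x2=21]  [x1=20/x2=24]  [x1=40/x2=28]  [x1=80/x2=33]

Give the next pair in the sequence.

[x1=160/x2=39]

X1 — ×2 each step: 5, 10, 20, 40, 80 → 160.
X2: differences are 2, 3, 4, … (increasing by 1 each time), so 19, 21, 24, 28, 33 → 39.
So the next pair is [x1=160/x2=39].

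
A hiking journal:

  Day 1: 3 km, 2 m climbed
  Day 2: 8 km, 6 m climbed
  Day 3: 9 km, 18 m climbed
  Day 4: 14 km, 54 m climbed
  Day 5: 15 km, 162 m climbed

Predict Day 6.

Km: alternating steps +5, +1, +5, +1, …, so 3, 8, 9, 14, 15 → 20.
M climbed goes 2, 6, 18, 54, 162 → 486 (×3 each step).
Combining the parts gives 20 km, 486 m climbed.

20 km, 486 m climbed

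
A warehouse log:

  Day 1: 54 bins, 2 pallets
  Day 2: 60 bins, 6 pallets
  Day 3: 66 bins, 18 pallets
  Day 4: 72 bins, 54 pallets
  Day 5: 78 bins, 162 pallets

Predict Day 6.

84 bins, 486 pallets

Bins: +6 each step, so 54, 60, 66, 72, 78 → 84.
Pallets — ×3 each step: 2, 6, 18, 54, 162 → 486.
So the next row is 84 bins, 486 pallets.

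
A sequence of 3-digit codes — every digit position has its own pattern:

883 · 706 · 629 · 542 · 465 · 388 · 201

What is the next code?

124

First digit — −1 each step, mod 10: 8, 7, 6, 5, 4, 3, 2 → 1.
For the second digit, +2 each step, mod 10: 8, 0, 2, 4, 6, 8, 0 → 2.
Third digit: +3 each step, mod 10; 3, 6, 9, 2, 5, 8, 1 → 4.
Putting it together: 124.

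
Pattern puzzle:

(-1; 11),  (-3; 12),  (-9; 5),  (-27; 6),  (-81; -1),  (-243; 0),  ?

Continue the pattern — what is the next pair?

First entry: ×3 each step; -1, -3, -9, -27, -81, -243 → -729.
Second entry: alternating steps +1, −7, +1, −7, …, so 11, 12, 5, 6, -1, 0 → -7.
So the next pair is (-729; -7).

(-729; -7)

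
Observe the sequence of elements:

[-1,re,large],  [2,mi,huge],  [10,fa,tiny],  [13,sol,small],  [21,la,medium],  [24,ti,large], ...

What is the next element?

First slot — alternating steps +3, +8, +3, +8, …: -1, 2, 10, 13, 21, 24 → 32.
Note: re, mi, fa, sol, la, ti → do (runs through the solfège scale do→ti).
Size goes large, huge, tiny, small, medium, large → huge (repeats large → huge → tiny → small → medium).
Combining the parts gives [32,do,huge].

[32,do,huge]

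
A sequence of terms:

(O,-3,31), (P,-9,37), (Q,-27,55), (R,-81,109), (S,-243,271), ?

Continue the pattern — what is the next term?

Letter goes O, P, Q, R, S → T (letters move forward 1 place in the alphabet).
Second component: ×3 each step, so -3, -9, -27, -81, -243 → -729.
Third component: together with the second component always sums to 28, so 31, 37, 55, 109, 271 → 757.
Putting it together: (T,-729,757).

(T,-729,757)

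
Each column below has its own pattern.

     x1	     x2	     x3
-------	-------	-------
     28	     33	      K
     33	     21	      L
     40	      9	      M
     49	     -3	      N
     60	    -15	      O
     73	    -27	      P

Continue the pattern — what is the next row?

88  -39  Q

Column x1 goes 28, 33, 40, 49, 60, 73 → 88 (differences are 5, 7, 9, … (increasing by 2 each time)).
Column x2: −12 each step; 33, 21, 9, -3, -15, -27 → -39.
Column x3 — letters move forward 1 place in the alphabet: K, L, M, N, O, P → Q.
Combining the parts gives 88  -39  Q.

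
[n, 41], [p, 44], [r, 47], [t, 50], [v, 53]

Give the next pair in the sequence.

[x, 56]

Letter: letters move forward 2 places in the alphabet; n, p, r, t, v → x.
Second coordinate: 41, 44, 47, 50, 53 → 56 (+3 each step).
So the next pair is [x, 56].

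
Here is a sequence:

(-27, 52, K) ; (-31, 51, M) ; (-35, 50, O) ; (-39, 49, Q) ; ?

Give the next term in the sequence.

First part goes -27, -31, -35, -39 → -43 (−4 each step).
Second part: −1 each step; 52, 51, 50, 49 → 48.
Letter: K, M, O, Q → S (letters move forward 2 places in the alphabet).
Combining the parts gives (-43, 48, S).

(-43, 48, S)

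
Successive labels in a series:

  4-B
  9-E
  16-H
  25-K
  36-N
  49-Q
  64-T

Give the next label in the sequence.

First component: perfect squares: 2², 3², 4², …; 4, 9, 16, 25, 36, 49, 64 → 81.
Letter: letters move forward 3 places in the alphabet; B, E, H, K, N, Q, T → W.
So the next label is 81-W.

81-W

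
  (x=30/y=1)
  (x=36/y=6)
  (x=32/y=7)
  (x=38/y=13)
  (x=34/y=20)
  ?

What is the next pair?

(x=40/y=33)

X: 30, 36, 32, 38, 34 → 40 (alternating steps +6, −4, +6, −4, …).
For the y, each term is the sum of the two before it: 1, 6, 7, 13, 20 → 33.
Putting it together: (x=40/y=33).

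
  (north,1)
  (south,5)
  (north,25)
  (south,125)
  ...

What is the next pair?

(north,625)

For the direction, alternates north ↔ south: north, south, north, south → north.
Second part — ×5 each step: 1, 5, 25, 125 → 625.
So the next pair is (north,625).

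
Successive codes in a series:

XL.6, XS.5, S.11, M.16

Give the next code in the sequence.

Size: XL, XS, S, M → L (runs through clothing sizes XS→XL).
Second component goes 6, 5, 11, 16 → 27 (each term is the sum of the two before it).
Combining the parts gives L.27.

L.27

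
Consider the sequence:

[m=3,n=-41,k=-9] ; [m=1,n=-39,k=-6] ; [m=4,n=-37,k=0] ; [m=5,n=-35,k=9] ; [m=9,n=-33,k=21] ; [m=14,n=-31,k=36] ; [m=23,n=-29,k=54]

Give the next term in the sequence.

[m=37,n=-27,k=75]

M goes 3, 1, 4, 5, 9, 14, 23 → 37 (each term is the sum of the two before it).
N: +2 each step; -41, -39, -37, -35, -33, -31, -29 → -27.
K: differences are 3, 6, 9, … (increasing by 3 each time), so -9, -6, 0, 9, 21, 36, 54 → 75.
Putting it together: [m=37,n=-27,k=75].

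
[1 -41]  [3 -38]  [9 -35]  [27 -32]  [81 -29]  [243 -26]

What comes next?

[729 -23]

For the first value, ×3 each step: 1, 3, 9, 27, 81, 243 → 729.
Second value — +3 each step: -41, -38, -35, -32, -29, -26 → -23.
Putting it together: [729 -23].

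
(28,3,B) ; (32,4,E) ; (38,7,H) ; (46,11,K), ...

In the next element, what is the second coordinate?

18

First coordinate goes 28, 32, 38, 46 → 56 (differences are 4, 6, 8, … (increasing by 2 each time)).
Second coordinate: each term is the sum of the two before it, so 3, 4, 7, 11 → 18.
Letter: B, E, H, K → N (letters move forward 3 places in the alphabet).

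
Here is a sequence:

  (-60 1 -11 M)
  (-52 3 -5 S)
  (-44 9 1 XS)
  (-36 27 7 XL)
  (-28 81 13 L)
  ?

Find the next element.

(-20 243 19 M)

First component: -60, -52, -44, -36, -28 → -20 (+8 each step).
Second component: 1, 3, 9, 27, 81 → 243 (×3 each step).
Third component: +6 each step; -11, -5, 1, 7, 13 → 19.
Size goes M, S, XS, XL, L → M (runs backward through clothing sizes XS→XL).
Putting it together: (-20 243 19 M).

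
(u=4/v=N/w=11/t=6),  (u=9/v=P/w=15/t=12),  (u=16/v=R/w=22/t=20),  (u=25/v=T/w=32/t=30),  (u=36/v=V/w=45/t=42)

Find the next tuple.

For the u, perfect squares: 2², 3², 4², …: 4, 9, 16, 25, 36 → 49.
For the v, letters move forward 2 places in the alphabet: N, P, R, T, V → X.
W: differences are 4, 7, 10, … (increasing by 3 each time); 11, 15, 22, 32, 45 → 61.
T: 6, 12, 20, 30, 42 → 56 (differences are 6, 8, 10, … (increasing by 2 each time)).
Combining the parts gives (u=49/v=X/w=61/t=56).

(u=49/v=X/w=61/t=56)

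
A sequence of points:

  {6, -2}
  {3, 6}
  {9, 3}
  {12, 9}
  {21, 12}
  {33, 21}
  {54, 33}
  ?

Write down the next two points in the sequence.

For the first value, each term is the sum of the two before it: 6, 3, 9, 12, 21, 33, 54 → 87 → 141.
Second value: always the previous value of the first value; -2, 6, 3, 9, 12, 21, 33 → 54 → 87.
So the next two points are {87, 54} and {141, 87}.

{87, 54}, {141, 87}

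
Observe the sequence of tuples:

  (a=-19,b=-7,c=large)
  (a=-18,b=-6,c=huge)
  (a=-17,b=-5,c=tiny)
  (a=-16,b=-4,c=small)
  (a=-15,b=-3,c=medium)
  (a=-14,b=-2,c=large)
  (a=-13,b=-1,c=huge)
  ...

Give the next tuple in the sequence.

For the a, +1 each step: -19, -18, -17, -16, -15, -14, -13 → -12.
For the b, always 12 more than the a: -7, -6, -5, -4, -3, -2, -1 → 0.
C: repeats large → huge → tiny → small → medium, so large, huge, tiny, small, medium, large, huge → tiny.
Putting it together: (a=-12,b=0,c=tiny).

(a=-12,b=0,c=tiny)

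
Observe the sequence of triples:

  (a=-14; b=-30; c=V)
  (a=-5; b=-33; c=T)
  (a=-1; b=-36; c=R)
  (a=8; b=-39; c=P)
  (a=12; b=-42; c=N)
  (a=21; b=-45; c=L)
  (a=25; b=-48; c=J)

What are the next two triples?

For the a, alternating steps +9, +4, +9, +4, …: -14, -5, -1, 8, 12, 21, 25 → 34 → 38.
B: −3 each step, so -30, -33, -36, -39, -42, -45, -48 → -51 → -54.
C — letters move back 2 places in the alphabet: V, T, R, P, N, L, J → H → F.
Putting the parts together: (a=34; b=-51; c=H) and then (a=38; b=-54; c=F).

(a=34; b=-51; c=H), (a=38; b=-54; c=F)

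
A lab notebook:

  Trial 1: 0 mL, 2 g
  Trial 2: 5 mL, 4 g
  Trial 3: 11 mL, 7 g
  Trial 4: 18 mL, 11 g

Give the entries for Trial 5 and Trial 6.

26 mL, 16 g; 35 mL, 22 g

ML — differences are 5, 6, 7, … (increasing by 1 each time): 0, 5, 11, 18 → 26 → 35.
G: 2, 4, 7, 11 → 16 → 22 (differences are 2, 3, 4, … (increasing by 1 each time)).
So the next two rows are 26 mL, 16 g and 35 mL, 22 g.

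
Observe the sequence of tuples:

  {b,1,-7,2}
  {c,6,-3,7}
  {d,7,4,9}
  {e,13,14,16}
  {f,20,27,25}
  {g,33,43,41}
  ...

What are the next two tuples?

{h,53,62,66}, {i,86,84,107}

Letter: b, c, d, e, f, g → h → i (letters move forward 1 place in the alphabet).
Second entry: each term is the sum of the two before it; 1, 6, 7, 13, 20, 33 → 53 → 86.
Third entry: -7, -3, 4, 14, 27, 43 → 62 → 84 (differences are 4, 7, 10, … (increasing by 3 each time)).
Fourth entry: each term is the sum of the two before it; 2, 7, 9, 16, 25, 41 → 66 → 107.
So the next two tuples are {h,53,62,66} and {i,86,84,107}.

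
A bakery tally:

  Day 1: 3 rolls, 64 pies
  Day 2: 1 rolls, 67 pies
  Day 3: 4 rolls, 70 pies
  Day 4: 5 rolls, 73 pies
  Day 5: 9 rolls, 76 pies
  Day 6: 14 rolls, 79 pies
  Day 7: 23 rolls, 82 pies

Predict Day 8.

Rolls: 3, 1, 4, 5, 9, 14, 23 → 37 (each term is the sum of the two before it).
Pies: +3 each step, so 64, 67, 70, 73, 76, 79, 82 → 85.
So the next line is 37 rolls, 85 pies.

37 rolls, 85 pies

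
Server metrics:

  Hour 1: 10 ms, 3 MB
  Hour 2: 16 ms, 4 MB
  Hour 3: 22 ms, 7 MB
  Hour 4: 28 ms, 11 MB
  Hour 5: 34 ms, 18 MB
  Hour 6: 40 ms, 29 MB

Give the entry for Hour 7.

46 ms, 47 MB

Ms goes 10, 16, 22, 28, 34, 40 → 46 (+6 each step).
MB: each term is the sum of the two before it, so 3, 4, 7, 11, 18, 29 → 47.
So the next line is 46 ms, 47 MB.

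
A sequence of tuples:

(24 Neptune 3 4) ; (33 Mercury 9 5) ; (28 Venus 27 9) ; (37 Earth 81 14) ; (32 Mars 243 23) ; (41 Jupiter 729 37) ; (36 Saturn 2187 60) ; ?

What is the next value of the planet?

Uranus

Planet: runs through the planets Mercury→Neptune; Neptune, Mercury, Venus, Earth, Mars, Jupiter, Saturn → Uranus.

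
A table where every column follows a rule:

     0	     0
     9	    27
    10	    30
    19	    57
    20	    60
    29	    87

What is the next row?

First component — alternating steps +9, +1, +9, +1, …: 0, 9, 10, 19, 20, 29 → 30.
Second component goes 0, 27, 30, 57, 60, 87 → 90 (always 3 × the first component).
So the next row is 30  90.

30  90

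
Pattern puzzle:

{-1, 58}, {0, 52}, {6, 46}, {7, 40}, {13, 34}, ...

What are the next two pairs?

{14, 28}, {20, 22}

For the first component, alternating steps +1, +6, +1, +6, …: -1, 0, 6, 7, 13 → 14 → 20.
For the second component, −6 each step: 58, 52, 46, 40, 34 → 28 → 22.
Putting the parts together: {14, 28} and then {20, 22}.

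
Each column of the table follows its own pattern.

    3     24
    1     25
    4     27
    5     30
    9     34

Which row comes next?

First component — each term is the sum of the two before it: 3, 1, 4, 5, 9 → 14.
Second component goes 24, 25, 27, 30, 34 → 39 (differences are 1, 2, 3, … (increasing by 1 each time)).
Combining the parts gives 14  39.

14  39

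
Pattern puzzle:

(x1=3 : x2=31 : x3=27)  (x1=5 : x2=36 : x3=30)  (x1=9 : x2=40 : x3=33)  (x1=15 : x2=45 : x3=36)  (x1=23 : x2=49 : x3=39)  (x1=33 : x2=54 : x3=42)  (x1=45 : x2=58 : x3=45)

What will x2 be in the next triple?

X1 goes 3, 5, 9, 15, 23, 33, 45 → 59 (differences are 2, 4, 6, … (increasing by 2 each time)).
For the x2, alternating steps +5, +4, +5, +4, …: 31, 36, 40, 45, 49, 54, 58 → 63.
X3: +3 each step; 27, 30, 33, 36, 39, 42, 45 → 48.

63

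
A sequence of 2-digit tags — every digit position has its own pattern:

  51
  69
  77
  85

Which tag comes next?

First digit: 5, 6, 7, 8 → 9 (+1 each step, mod 10).
Second digit: 1, 9, 7, 5 → 3 (−2 each step, mod 10).
So the next tag is 93.

93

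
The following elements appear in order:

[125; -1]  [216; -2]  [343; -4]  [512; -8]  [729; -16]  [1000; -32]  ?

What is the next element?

First part — perfect cubes: 5³, 6³, 7³, …: 125, 216, 343, 512, 729, 1000 → 1331.
Second part — ×2 each step: -1, -2, -4, -8, -16, -32 → -64.
So the next element is [1331; -64].

[1331; -64]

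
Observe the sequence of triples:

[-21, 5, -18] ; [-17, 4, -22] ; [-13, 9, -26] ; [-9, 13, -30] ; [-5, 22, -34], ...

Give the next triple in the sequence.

[-1, 35, -38]

First part — +4 each step: -21, -17, -13, -9, -5 → -1.
Second part — each term is the sum of the two before it: 5, 4, 9, 13, 22 → 35.
Third part — −4 each step: -18, -22, -26, -30, -34 → -38.
So the next triple is [-1, 35, -38].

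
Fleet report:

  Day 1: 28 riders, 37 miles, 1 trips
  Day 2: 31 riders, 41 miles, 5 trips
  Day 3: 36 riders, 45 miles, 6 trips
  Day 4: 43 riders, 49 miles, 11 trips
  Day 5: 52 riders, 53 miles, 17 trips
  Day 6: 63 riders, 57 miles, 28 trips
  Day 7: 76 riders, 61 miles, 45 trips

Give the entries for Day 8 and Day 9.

91 riders, 65 miles, 73 trips; 108 riders, 69 miles, 118 trips

Riders goes 28, 31, 36, 43, 52, 63, 76 → 91 → 108 (differences are 3, 5, 7, … (increasing by 2 each time)).
Miles — +4 each step: 37, 41, 45, 49, 53, 57, 61 → 65 → 69.
Trips goes 1, 5, 6, 11, 17, 28, 45 → 73 → 118 (each term is the sum of the two before it).
Putting the parts together: 91 riders, 65 miles, 73 trips and then 108 riders, 69 miles, 118 trips.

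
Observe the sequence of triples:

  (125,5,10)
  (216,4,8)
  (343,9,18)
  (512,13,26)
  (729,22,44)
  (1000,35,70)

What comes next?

First part: perfect cubes: 5³, 6³, 7³, …; 125, 216, 343, 512, 729, 1000 → 1331.
Second part: each term is the sum of the two before it, so 5, 4, 9, 13, 22, 35 → 57.
Third part: 10, 8, 18, 26, 44, 70 → 114 (always 2 × the second part).
So the next triple is (1331,57,114).

(1331,57,114)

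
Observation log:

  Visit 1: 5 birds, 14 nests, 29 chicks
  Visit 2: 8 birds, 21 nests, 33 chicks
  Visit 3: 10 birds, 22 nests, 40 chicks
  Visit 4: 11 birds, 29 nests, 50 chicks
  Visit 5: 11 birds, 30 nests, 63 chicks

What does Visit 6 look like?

Birds: differences are 3, 2, 1, … (decreasing by 1 each time); 5, 8, 10, 11, 11 → 10.
Nests: 14, 21, 22, 29, 30 → 37 (alternating steps +7, +1, +7, +1, …).
Chicks: differences are 4, 7, 10, … (increasing by 3 each time); 29, 33, 40, 50, 63 → 79.
So the next line is 10 birds, 37 nests, 79 chicks.

10 birds, 37 nests, 79 chicks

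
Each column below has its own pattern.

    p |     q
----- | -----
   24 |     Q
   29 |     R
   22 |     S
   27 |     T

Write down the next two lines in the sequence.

20  U; 25  V

Column p goes 24, 29, 22, 27 → 20 → 25 (alternating steps +5, −7, +5, −7, …).
Column q — letters move forward 1 place in the alphabet: Q, R, S, T → U → V.
So the next two lines are 20  U and 25  V.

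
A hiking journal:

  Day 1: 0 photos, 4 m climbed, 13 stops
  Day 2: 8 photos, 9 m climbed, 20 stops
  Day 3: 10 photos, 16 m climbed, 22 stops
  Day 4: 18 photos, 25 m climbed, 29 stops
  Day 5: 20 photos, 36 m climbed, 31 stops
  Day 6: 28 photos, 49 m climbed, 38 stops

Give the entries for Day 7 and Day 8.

30 photos, 64 m climbed, 40 stops; 38 photos, 81 m climbed, 47 stops

For the photos, alternating steps +8, +2, +8, +2, …: 0, 8, 10, 18, 20, 28 → 30 → 38.
M climbed goes 4, 9, 16, 25, 36, 49 → 64 → 81 (perfect squares: 2², 3², 4², …).
Stops — alternating steps +7, +2, +7, +2, …: 13, 20, 22, 29, 31, 38 → 40 → 47.
So the next two rows are 30 photos, 64 m climbed, 40 stops and 38 photos, 81 m climbed, 47 stops.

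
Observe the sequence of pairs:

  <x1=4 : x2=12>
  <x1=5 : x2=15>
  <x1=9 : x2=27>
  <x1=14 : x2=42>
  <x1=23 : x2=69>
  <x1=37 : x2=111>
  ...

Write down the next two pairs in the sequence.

For the x1, each term is the sum of the two before it: 4, 5, 9, 14, 23, 37 → 60 → 97.
X2 goes 12, 15, 27, 42, 69, 111 → 180 → 291 (always 3 × the x1).
So the next two pairs are <x1=60 : x2=180> and <x1=97 : x2=291>.

<x1=60 : x2=180>, <x1=97 : x2=291>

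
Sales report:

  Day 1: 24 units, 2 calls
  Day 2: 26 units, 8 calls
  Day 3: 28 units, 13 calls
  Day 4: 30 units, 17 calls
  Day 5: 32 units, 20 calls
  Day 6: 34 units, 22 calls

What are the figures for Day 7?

For the units, +2 each step: 24, 26, 28, 30, 32, 34 → 36.
Calls goes 2, 8, 13, 17, 20, 22 → 23 (differences are 6, 5, 4, … (decreasing by 1 each time)).
So the next row is 36 units, 23 calls.

36 units, 23 calls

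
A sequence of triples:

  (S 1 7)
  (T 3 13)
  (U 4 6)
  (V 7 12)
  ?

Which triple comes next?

For the letter, letters move forward 1 place in the alphabet: S, T, U, V → W.
Second value: 1, 3, 4, 7 → 11 (each term is the sum of the two before it).
Third value: 7, 13, 6, 12 → 5 (alternating steps +6, −7, +6, −7, …).
Putting it together: (W 11 5).

(W 11 5)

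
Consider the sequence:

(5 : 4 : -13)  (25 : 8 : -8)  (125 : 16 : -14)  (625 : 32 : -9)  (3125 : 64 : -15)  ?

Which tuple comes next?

First value: ×5 each step; 5, 25, 125, 625, 3125 → 15625.
Second value — ×2 each step: 4, 8, 16, 32, 64 → 128.
Third value goes -13, -8, -14, -9, -15 → -10 (alternating steps +5, −6, +5, −6, …).
So the next tuple is (15625 : 128 : -10).

(15625 : 128 : -10)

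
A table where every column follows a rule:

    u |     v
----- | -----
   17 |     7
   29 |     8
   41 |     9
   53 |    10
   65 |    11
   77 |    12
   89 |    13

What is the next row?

101  14

Column u — +12 each step: 17, 29, 41, 53, 65, 77, 89 → 101.
Column v goes 7, 8, 9, 10, 11, 12, 13 → 14 (+1 each step).
So the next row is 101  14.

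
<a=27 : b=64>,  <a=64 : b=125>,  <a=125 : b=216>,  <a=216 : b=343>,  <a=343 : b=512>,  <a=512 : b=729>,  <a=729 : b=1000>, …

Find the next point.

<a=1000 : b=1331>

A: perfect cubes: 3³, 4³, 5³, …, so 27, 64, 125, 216, 343, 512, 729 → 1000.
B goes 64, 125, 216, 343, 512, 729, 1000 → 1331 (perfect cubes: 4³, 5³, 6³, …).
So the next point is <a=1000 : b=1331>.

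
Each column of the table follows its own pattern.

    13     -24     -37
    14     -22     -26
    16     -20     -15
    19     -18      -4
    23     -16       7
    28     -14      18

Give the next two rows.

For the first component, differences are 1, 2, 3, … (increasing by 1 each time): 13, 14, 16, 19, 23, 28 → 34 → 41.
Second component: -24, -22, -20, -18, -16, -14 → -12 → -10 (+2 each step).
Third component — +11 each step: -37, -26, -15, -4, 7, 18 → 29 → 40.
So the next two rows are 34  -12  29 and 41  -10  40.

34  -12  29; 41  -10  40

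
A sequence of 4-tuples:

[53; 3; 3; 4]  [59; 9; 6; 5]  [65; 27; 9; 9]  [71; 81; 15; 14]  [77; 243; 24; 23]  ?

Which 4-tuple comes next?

[83; 729; 39; 37]

For the first slot, +6 each step: 53, 59, 65, 71, 77 → 83.
Second slot: ×3 each step; 3, 9, 27, 81, 243 → 729.
Third slot: each term is the sum of the two before it, so 3, 6, 9, 15, 24 → 39.
Fourth slot goes 4, 5, 9, 14, 23 → 37 (each term is the sum of the two before it).
Combining the parts gives [83; 729; 39; 37].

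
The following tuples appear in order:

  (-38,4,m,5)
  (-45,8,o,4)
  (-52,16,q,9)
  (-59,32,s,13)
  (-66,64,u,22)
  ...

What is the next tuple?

(-73,128,w,35)

First value: −7 each step; -38, -45, -52, -59, -66 → -73.
For the second value, ×2 each step: 4, 8, 16, 32, 64 → 128.
Letter goes m, o, q, s, u → w (letters move forward 2 places in the alphabet).
Fourth value: each term is the sum of the two before it, so 5, 4, 9, 13, 22 → 35.
So the next tuple is (-73,128,w,35).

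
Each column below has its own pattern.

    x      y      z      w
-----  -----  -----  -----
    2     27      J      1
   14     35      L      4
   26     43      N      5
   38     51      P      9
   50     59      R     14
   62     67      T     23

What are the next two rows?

Column x — +12 each step: 2, 14, 26, 38, 50, 62 → 74 → 86.
Column y: +8 each step; 27, 35, 43, 51, 59, 67 → 75 → 83.
Column z — letters move forward 2 places in the alphabet: J, L, N, P, R, T → V → X.
Column w: each term is the sum of the two before it, so 1, 4, 5, 9, 14, 23 → 37 → 60.
So the next two rows are 74  75  V  37 and 86  83  X  60.

74  75  V  37; 86  83  X  60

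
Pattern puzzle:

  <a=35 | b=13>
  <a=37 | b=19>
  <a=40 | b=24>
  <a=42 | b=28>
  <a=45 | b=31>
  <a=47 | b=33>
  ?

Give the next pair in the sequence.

<a=50 | b=34>

A: alternating steps +2, +3, +2, +3, …, so 35, 37, 40, 42, 45, 47 → 50.
B — differences are 6, 5, 4, … (decreasing by 1 each time): 13, 19, 24, 28, 31, 33 → 34.
Putting it together: <a=50 | b=34>.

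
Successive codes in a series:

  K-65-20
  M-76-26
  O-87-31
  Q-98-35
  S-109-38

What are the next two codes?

U-120-40, W-131-41

For the letter, letters move forward 2 places in the alphabet: K, M, O, Q, S → U → W.
Second component: +11 each step; 65, 76, 87, 98, 109 → 120 → 131.
Third component: differences are 6, 5, 4, … (decreasing by 1 each time), so 20, 26, 31, 35, 38 → 40 → 41.
So the next two codes are U-120-40 and W-131-41.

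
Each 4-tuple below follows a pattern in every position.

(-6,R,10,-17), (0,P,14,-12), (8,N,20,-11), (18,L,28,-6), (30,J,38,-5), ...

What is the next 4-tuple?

(44,H,50,0)

First component: differences are 6, 8, 10, … (increasing by 2 each time); -6, 0, 8, 18, 30 → 44.
Letter: letters move back 2 places in the alphabet, so R, P, N, L, J → H.
Third component: differences are 4, 6, 8, … (increasing by 2 each time), so 10, 14, 20, 28, 38 → 50.
Fourth component: alternating steps +5, +1, +5, +1, …, so -17, -12, -11, -6, -5 → 0.
Combining the parts gives (44,H,50,0).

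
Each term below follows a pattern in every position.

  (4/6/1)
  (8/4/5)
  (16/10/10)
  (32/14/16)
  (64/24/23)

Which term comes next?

(128/38/31)

First component — ×2 each step: 4, 8, 16, 32, 64 → 128.
Second component — each term is the sum of the two before it: 6, 4, 10, 14, 24 → 38.
For the third component, differences are 4, 5, 6, … (increasing by 1 each time): 1, 5, 10, 16, 23 → 31.
Putting it together: (128/38/31).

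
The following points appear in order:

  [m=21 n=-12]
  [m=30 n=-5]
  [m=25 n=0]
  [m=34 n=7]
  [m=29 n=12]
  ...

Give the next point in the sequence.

M: 21, 30, 25, 34, 29 → 38 (alternating steps +9, −5, +9, −5, …).
N goes -12, -5, 0, 7, 12 → 19 (alternating steps +7, +5, +7, +5, …).
Putting it together: [m=38 n=19].

[m=38 n=19]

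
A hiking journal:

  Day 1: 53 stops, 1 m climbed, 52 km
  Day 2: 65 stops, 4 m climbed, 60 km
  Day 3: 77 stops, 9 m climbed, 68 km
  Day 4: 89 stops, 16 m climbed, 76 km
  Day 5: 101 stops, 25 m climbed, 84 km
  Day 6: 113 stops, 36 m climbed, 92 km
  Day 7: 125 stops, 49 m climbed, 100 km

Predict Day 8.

137 stops, 64 m climbed, 108 km

Stops goes 53, 65, 77, 89, 101, 113, 125 → 137 (+12 each step).
For the m climbed, perfect squares: 1², 2², 3², …: 1, 4, 9, 16, 25, 36, 49 → 64.
Km: +8 each step; 52, 60, 68, 76, 84, 92, 100 → 108.
Combining the parts gives 137 stops, 64 m climbed, 108 km.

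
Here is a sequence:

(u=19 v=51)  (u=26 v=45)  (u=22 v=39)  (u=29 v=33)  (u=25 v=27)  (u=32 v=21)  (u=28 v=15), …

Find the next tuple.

U: 19, 26, 22, 29, 25, 32, 28 → 35 (alternating steps +7, −4, +7, −4, …).
V goes 51, 45, 39, 33, 27, 21, 15 → 9 (−6 each step).
So the next tuple is (u=35 v=9).

(u=35 v=9)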